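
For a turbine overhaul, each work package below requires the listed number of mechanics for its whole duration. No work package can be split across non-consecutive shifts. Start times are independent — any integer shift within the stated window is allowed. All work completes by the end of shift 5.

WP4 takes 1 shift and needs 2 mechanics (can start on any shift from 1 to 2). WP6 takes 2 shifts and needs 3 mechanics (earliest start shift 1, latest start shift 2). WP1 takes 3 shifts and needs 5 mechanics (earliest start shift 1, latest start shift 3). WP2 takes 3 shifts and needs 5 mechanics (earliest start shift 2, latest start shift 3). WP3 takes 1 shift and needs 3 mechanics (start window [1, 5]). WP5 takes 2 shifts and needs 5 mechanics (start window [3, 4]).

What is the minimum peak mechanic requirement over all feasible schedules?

11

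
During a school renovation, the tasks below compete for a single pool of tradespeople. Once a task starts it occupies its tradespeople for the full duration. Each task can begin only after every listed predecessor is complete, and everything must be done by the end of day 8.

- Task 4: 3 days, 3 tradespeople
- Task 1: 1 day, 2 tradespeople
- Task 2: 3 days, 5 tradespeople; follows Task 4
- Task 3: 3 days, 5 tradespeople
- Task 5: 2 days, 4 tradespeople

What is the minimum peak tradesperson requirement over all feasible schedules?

8

Early-start (Task 4@1, Task 1@1, Task 2@4, Task 3@1, Task 5@1) gives peak 14: d1:14  d2:12  d3:8  d4:5  d5:5  d6:5  d7:0  d8:0.
Shift Task 1→4, Task 5→7.
Schedule Task 4@1, Task 1@4, Task 2@4, Task 3@1, Task 5@7: d1:8  d2:8  d3:8  d4:7  d5:5  d6:5  d7:4  d8:4 — peak 8.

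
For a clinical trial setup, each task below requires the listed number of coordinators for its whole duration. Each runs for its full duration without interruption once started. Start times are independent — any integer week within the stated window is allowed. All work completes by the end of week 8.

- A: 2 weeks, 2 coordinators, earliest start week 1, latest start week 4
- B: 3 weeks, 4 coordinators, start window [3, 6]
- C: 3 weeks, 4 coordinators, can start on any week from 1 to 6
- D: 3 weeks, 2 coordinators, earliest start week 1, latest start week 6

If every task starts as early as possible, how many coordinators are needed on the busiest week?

10

Early-start schedule: A@1, B@3, C@1, D@1.
Load per week: week 1: 8, week 2: 8, week 3: 10, week 4: 4, week 5: 4, week 6: 0, week 7: 0, week 8: 0.
Peak is 10.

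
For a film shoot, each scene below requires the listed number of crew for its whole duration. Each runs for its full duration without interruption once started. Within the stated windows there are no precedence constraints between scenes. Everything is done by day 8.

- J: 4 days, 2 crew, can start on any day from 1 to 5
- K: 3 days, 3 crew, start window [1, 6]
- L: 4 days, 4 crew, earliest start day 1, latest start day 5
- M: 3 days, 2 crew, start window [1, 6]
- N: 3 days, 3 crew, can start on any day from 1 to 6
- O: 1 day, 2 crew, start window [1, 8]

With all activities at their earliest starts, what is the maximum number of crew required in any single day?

Early-start schedule: J@1, K@1, L@1, M@1, N@1, O@1.
Load per day: day 1: 16, day 2: 14, day 3: 14, day 4: 6, day 5: 0, day 6: 0, day 7: 0, day 8: 0.
Peak is 16.

16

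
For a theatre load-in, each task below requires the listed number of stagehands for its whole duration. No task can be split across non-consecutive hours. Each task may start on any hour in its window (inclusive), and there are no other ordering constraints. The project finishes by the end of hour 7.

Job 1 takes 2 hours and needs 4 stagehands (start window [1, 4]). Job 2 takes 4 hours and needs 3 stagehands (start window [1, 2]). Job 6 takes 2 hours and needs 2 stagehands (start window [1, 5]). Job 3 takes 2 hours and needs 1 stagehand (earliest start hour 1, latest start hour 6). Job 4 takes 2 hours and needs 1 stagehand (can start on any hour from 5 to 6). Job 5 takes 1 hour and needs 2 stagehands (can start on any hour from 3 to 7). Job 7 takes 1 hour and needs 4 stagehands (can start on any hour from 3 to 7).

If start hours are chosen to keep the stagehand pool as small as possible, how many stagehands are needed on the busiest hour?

7

Early-start (Job 1@1, Job 2@1, Job 6@1, Job 3@1, Job 4@5, Job 5@3, Job 7@3) gives peak 10: h1:10  h2:10  h3:9  h4:3  h5:1  h6:1  h7:0.
Shift Job 6→3, Job 3→3, Job 5→5, Job 7→5.
Schedule Job 1@1, Job 2@1, Job 6@3, Job 3@3, Job 4@5, Job 5@5, Job 7@5: h1:7  h2:7  h3:6  h4:6  h5:7  h6:1  h7:0 — peak 7.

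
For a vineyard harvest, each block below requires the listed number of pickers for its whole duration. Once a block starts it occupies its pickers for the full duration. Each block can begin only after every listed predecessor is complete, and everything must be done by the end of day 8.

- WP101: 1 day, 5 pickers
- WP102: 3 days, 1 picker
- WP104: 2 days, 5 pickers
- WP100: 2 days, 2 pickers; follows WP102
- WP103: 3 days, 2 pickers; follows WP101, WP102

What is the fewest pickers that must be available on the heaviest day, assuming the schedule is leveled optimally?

6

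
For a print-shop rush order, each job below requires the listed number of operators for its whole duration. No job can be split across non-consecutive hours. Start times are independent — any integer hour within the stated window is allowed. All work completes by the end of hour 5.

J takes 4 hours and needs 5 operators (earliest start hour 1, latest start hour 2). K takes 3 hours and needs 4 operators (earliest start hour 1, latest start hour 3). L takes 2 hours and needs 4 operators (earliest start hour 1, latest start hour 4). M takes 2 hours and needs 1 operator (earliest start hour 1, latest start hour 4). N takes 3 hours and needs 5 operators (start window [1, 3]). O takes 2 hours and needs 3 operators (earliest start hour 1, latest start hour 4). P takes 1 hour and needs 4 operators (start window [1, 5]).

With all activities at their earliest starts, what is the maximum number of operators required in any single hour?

Early-start schedule: J@1, K@1, L@1, M@1, N@1, O@1, P@1.
Load per hour: hour 1: 26, hour 2: 22, hour 3: 14, hour 4: 5, hour 5: 0.
Peak is 26.

26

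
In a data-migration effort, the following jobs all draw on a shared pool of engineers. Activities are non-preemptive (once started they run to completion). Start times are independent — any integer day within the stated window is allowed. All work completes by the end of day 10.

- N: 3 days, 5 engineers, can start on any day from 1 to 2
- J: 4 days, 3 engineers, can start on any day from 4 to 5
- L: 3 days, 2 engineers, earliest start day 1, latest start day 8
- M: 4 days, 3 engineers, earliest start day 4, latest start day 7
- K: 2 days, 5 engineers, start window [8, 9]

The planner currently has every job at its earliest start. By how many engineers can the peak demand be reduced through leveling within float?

Early-start peak: d1:7  d2:7  d3:7  d4:6  d5:6  d6:6  d7:6  d8:5  d9:5  d10:0 ⇒ 7.
Leveled (N@1, J@4, L@1, M@4, K@8): d1:7  d2:7  d3:7  d4:6  d5:6  d6:6  d7:6  d8:5  d9:5  d10:0 ⇒ 7.
Reduction 7 − 7 = 0.

0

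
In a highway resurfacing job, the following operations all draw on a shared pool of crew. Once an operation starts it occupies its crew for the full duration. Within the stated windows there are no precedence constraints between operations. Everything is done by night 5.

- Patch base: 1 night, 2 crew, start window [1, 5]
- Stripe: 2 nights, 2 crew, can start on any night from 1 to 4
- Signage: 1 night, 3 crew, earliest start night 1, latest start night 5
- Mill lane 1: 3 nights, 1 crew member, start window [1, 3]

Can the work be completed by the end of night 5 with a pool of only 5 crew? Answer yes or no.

yes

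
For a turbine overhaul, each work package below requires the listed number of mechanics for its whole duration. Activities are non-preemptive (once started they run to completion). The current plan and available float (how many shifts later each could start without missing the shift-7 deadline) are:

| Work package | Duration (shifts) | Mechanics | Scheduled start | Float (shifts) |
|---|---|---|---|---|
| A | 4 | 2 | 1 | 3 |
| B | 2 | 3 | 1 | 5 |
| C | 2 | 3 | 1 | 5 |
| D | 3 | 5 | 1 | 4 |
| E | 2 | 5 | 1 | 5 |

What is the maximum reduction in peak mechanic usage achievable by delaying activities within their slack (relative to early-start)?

Early-start peak: s1:18  s2:18  s3:7  s4:2  s5:0  s6:0  s7:0 ⇒ 18.
Leveled (A@1, B@6, C@6, D@1, E@4): s1:7  s2:7  s3:7  s4:7  s5:5  s6:6  s7:6 ⇒ 7.
Reduction 18 − 7 = 11.

11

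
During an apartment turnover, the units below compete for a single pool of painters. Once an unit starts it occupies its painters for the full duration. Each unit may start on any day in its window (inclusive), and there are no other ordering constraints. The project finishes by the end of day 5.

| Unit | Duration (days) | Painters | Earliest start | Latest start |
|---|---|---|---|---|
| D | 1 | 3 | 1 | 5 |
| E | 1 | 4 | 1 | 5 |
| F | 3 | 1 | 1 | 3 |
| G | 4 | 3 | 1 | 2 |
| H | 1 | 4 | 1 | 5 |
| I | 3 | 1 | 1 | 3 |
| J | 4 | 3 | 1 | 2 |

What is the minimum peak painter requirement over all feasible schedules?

Early-start (D@1, E@1, F@1, G@1, H@1, I@1, J@1) gives peak 19: d1:19  d2:8  d3:8  d4:6  d5:0.
Shift E→5, F→2, H→5, I→2.
Schedule D@1, E@5, F@2, G@1, H@5, I@2, J@1: d1:9  d2:8  d3:8  d4:8  d5:8 — peak 9.
Total painter-days = 41 over 5 days ⇒ peak ≥ ⌈41/5⌉ = 9, so 9 is optimal.

9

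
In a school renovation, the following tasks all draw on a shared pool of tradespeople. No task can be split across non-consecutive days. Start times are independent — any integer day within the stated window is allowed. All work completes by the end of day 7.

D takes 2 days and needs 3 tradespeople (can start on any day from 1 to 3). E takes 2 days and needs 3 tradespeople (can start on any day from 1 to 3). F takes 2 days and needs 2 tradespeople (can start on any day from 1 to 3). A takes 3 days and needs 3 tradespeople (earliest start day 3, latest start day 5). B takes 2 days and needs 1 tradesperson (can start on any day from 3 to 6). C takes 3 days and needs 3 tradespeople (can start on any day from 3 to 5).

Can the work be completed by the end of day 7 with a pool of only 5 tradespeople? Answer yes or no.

no

Total tradesperson-days = 36; over 7 days the average is 36/7 > 5, so some day must exceed 5.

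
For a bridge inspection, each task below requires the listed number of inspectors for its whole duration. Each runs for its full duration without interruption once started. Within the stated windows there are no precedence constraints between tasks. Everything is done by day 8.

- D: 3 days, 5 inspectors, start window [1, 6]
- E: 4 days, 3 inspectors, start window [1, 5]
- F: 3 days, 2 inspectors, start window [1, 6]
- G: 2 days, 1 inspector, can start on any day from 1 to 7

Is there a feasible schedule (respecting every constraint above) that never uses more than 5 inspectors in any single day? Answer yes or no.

yes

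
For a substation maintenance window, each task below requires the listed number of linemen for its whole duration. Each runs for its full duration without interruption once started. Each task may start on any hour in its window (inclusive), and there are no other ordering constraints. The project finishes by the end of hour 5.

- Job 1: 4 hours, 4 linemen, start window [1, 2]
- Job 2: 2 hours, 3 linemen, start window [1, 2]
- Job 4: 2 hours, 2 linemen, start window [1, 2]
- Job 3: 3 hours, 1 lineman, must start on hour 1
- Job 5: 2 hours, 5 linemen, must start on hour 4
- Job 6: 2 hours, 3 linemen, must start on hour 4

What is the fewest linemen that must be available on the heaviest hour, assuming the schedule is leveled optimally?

12

Schedule Job 1@1, Job 2@1, Job 4@1, Job 3@1, Job 5@4, Job 6@4: h1:10  h2:10  h3:5  h4:12  h5:8 — peak 12.
No arrangement of the 8 feasible schedules does better.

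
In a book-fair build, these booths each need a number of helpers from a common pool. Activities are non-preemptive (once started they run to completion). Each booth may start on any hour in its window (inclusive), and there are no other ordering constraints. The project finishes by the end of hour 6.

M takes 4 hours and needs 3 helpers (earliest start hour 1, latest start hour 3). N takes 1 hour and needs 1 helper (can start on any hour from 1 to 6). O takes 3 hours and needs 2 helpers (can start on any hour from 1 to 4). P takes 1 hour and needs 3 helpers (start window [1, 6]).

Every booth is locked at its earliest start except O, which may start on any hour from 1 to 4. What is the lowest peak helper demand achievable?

O@1: h1:9  h2:5  h3:5  h4:3  h5:0  h6:0 → peak 9
O@2: h1:7  h2:5  h3:5  h4:5  h5:0  h6:0 → peak 7
O@3: h1:7  h2:3  h3:5  h4:5  h5:2  h6:0 → peak 7
O@4: h1:7  h2:3  h3:3  h4:5  h5:2  h6:2 → peak 7
Best is O@2, peak 7.

7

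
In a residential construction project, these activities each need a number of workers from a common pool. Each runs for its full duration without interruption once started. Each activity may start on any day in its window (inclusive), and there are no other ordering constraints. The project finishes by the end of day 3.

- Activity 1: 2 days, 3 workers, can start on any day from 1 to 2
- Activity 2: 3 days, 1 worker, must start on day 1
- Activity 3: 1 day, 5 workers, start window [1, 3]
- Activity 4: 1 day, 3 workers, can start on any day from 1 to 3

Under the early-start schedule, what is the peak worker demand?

Early-start schedule: Activity 1@1, Activity 2@1, Activity 3@1, Activity 4@1.
Load per day: day 1: 12, day 2: 4, day 3: 1.
Peak is 12.

12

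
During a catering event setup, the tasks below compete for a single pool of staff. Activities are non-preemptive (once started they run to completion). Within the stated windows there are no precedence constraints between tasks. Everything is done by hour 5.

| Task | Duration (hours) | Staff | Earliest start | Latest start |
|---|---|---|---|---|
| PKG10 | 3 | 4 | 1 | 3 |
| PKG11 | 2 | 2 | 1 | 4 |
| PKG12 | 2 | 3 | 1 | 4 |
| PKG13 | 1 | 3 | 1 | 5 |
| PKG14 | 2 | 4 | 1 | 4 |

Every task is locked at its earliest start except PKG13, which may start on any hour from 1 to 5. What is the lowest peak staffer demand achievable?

13

PKG13@1: h1:16  h2:13  h3:4  h4:0  h5:0 → peak 16
PKG13@2: h1:13  h2:16  h3:4  h4:0  h5:0 → peak 16
PKG13@3: h1:13  h2:13  h3:7  h4:0  h5:0 → peak 13
PKG13@4: h1:13  h2:13  h3:4  h4:3  h5:0 → peak 13
PKG13@5: h1:13  h2:13  h3:4  h4:0  h5:3 → peak 13
Best is PKG13@3, peak 13.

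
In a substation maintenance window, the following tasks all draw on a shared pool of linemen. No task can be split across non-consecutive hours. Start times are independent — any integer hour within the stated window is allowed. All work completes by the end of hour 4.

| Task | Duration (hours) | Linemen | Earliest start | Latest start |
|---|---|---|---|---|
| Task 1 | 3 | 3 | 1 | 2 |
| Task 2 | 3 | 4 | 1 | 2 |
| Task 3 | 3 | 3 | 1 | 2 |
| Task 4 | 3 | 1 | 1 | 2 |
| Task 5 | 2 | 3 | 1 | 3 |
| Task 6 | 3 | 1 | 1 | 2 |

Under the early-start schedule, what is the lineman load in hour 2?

At early start, hour 2 has: Task 1, Task 2, Task 3, Task 4, Task 5, Task 6.
Demand: 3 + 4 + 3 + 1 + 3 + 1 = 15.

15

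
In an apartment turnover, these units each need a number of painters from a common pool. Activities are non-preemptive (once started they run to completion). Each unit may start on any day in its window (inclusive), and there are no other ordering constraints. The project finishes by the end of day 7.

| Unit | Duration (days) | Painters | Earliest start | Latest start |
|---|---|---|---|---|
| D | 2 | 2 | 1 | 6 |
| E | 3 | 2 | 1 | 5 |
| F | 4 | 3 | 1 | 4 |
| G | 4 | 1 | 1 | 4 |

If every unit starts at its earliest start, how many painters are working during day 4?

At early start, day 4 has: F, G.
Demand: 3 + 1 = 4.

4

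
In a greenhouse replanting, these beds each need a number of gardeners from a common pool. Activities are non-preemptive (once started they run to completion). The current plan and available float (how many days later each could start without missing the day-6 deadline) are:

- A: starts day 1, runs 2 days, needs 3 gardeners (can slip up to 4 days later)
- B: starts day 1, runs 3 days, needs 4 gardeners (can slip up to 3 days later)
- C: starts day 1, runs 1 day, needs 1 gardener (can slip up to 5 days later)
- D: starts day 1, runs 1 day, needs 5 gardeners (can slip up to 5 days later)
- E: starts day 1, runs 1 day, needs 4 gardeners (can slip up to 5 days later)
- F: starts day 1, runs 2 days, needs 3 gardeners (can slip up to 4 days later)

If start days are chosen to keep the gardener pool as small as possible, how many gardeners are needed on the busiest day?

Early-start (A@1, B@1, C@1, D@1, E@1, F@1) gives peak 20: d1:20  d2:10  d3:4  d4:0  d5:0  d6:0.
Shift C→3, D→4, E→5, F→5.
Schedule A@1, B@1, C@3, D@4, E@5, F@5: d1:7  d2:7  d3:5  d4:5  d5:7  d6:3 — peak 7.

7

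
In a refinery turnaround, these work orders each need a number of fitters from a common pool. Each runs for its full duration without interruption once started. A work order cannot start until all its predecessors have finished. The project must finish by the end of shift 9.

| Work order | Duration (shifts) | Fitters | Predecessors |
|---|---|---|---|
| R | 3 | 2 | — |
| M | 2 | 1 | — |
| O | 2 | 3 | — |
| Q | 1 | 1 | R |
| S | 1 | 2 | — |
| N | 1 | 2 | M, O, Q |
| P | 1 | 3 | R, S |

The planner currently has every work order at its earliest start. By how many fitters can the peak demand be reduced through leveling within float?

Early-start peak: s1:8  s2:6  s3:2  s4:4  s5:2  s6:0  s7:0  s8:0  s9:0 ⇒ 8.
Leveled (R@1, M@1, O@4, Q@6, S@6, N@7, P@8): s1:3  s2:3  s3:2  s4:3  s5:3  s6:3  s7:2  s8:3  s9:0 ⇒ 3.
Reduction 8 − 3 = 5.

5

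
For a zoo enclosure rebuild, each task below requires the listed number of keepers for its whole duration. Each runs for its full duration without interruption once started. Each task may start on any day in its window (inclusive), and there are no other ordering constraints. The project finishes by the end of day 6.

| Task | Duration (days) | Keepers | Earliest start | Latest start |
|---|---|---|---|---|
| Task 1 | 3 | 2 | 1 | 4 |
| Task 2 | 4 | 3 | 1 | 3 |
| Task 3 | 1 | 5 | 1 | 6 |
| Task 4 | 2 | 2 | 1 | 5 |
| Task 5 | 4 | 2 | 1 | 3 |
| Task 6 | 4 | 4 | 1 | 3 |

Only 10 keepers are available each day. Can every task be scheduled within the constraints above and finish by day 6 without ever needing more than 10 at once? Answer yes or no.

The minimum achievable peak is 11; 10 < 11, so no feasible schedule stays within the cap.

no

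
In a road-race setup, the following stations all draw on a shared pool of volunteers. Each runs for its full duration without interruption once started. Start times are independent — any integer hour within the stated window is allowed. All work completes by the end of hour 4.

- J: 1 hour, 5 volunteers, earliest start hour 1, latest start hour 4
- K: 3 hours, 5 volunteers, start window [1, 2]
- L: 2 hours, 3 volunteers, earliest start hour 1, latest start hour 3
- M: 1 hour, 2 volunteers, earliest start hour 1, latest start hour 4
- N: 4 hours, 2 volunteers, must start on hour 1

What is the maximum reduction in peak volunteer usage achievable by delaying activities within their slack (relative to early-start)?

7

Early-start peak: h1:17  h2:10  h3:7  h4:2 ⇒ 17.
Leveled (J@1, K@2, L@1, M@3, N@1): h1:10  h2:10  h3:9  h4:7 ⇒ 10.
Reduction 17 − 10 = 7.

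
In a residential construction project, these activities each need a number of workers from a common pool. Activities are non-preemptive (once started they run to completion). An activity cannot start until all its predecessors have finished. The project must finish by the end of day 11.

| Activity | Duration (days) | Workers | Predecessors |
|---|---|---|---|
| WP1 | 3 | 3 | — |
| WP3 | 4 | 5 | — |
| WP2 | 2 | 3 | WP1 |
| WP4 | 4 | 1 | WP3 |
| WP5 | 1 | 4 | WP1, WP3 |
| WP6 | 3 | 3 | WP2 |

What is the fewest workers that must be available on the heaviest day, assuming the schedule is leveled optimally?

Schedule WP1@1, WP3@1, WP2@4, WP4@5, WP5@5, WP6@6: d1:8  d2:8  d3:8  d4:8  d5:8  d6:4  d7:4  d8:4  d9:0  d10:0  d11:0 — peak 8.

8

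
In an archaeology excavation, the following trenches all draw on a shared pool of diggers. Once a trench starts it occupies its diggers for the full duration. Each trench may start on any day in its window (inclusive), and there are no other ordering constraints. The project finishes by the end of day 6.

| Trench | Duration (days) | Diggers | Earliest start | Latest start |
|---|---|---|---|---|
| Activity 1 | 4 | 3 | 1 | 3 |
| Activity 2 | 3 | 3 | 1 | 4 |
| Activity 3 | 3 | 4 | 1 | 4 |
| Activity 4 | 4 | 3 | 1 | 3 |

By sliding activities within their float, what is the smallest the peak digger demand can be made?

Early-start (Activity 1@1, Activity 2@1, Activity 3@1, Activity 4@1) gives peak 13: d1:13  d2:13  d3:13  d4:6  d5:0  d6:0.
Shift Activity 3→4.
Schedule Activity 1@1, Activity 2@1, Activity 3@4, Activity 4@1: d1:9  d2:9  d3:9  d4:10  d5:4  d6:4 — peak 10.

10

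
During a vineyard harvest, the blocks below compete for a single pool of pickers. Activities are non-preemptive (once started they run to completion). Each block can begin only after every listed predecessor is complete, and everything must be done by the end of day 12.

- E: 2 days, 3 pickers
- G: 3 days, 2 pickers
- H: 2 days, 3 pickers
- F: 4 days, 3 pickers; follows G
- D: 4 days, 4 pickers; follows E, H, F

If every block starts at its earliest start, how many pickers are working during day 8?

4

At early start, day 8 has: D.
Demand: 4 = 4.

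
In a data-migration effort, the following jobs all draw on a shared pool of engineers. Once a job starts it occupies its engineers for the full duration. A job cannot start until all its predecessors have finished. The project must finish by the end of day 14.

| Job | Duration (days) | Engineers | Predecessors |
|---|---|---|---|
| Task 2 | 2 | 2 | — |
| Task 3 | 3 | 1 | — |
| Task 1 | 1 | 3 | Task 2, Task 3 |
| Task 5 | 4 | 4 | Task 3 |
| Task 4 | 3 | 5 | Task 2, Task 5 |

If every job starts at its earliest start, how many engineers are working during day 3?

1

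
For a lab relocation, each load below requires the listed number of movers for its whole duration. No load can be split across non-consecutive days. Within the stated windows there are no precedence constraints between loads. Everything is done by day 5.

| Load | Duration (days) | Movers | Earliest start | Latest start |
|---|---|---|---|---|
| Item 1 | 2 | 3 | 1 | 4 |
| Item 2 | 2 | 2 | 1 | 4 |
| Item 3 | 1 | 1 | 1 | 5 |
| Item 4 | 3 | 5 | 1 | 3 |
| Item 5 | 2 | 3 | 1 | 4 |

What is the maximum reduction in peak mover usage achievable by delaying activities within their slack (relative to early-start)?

Early-start peak: d1:14  d2:13  d3:5  d4:0  d5:0 ⇒ 14.
Leveled (Item 1@1, Item 2@3, Item 3@1, Item 4@3, Item 5@1): d1:7  d2:6  d3:7  d4:7  d5:5 ⇒ 7.
Reduction 14 − 7 = 7.

7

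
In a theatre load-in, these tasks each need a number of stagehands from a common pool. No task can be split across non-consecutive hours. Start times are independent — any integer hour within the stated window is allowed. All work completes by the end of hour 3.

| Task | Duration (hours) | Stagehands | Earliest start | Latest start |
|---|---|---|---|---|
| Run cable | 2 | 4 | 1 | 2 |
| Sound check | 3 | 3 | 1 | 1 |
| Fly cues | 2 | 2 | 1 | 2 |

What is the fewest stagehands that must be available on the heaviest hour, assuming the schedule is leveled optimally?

9

Schedule Run cable@1, Sound check@1, Fly cues@1: h1:9  h2:9  h3:3 — peak 9.
No arrangement of the 4 feasible schedules does better.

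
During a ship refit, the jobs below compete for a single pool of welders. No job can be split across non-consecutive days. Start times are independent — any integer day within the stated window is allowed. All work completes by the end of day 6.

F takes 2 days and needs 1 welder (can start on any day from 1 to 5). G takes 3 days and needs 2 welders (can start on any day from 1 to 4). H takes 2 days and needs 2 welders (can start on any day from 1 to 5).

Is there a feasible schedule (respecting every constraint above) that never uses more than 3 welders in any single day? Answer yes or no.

Schedule F@1, G@1, H@4: d1:3  d2:3  d3:2  d4:2  d5:2  d6:0 — peak 3 ≤ 3.

yes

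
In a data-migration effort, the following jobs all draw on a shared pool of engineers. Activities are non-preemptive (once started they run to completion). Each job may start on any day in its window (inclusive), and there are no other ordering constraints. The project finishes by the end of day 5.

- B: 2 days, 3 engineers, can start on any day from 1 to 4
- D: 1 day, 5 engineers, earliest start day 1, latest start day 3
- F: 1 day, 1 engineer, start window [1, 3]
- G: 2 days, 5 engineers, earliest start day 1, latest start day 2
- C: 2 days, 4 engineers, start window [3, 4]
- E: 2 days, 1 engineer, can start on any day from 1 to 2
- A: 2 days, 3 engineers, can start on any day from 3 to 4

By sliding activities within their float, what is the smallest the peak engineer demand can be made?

Early-start (B@1, D@1, F@1, G@1, C@3, E@1, A@3) gives peak 15: d1:15  d2:9  d3:7  d4:7  d5:0.
Shift G→2, C→4, E→2.
Schedule B@1, D@1, F@1, G@2, C@4, E@2, A@3: d1:9  d2:9  d3:9  d4:7  d5:4 — peak 9.

9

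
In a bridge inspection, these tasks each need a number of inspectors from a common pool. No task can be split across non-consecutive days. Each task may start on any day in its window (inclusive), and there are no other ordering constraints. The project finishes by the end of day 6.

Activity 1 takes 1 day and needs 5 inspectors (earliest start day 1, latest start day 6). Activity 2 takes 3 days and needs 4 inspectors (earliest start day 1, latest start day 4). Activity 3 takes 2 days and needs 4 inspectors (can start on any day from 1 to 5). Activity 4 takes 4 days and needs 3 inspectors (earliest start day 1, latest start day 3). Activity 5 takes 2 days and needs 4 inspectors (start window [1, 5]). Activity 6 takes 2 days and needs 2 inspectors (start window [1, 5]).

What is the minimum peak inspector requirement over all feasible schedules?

9

Early-start (Activity 1@1, Activity 2@1, Activity 3@1, Activity 4@1, Activity 5@1, Activity 6@1) gives peak 22: d1:22  d2:17  d3:7  d4:3  d5:0  d6:0.
Shift Activity 2→2, Activity 4→3, Activity 5→5, Activity 6→3.
Schedule Activity 1@1, Activity 2@2, Activity 3@1, Activity 4@3, Activity 5@5, Activity 6@3: d1:9  d2:8  d3:9  d4:9  d5:7  d6:7 — peak 9.
Total inspector-days = 49 over 6 days ⇒ peak ≥ ⌈49/6⌉ = 9, so 9 is optimal.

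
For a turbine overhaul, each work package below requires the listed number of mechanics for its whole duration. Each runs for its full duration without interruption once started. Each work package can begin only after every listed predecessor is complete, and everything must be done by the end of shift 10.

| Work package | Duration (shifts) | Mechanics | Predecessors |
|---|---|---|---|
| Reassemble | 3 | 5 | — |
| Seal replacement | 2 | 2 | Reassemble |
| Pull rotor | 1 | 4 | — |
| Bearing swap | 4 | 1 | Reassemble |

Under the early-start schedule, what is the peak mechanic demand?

Early-start schedule: Reassemble@1, Seal replacement@4, Pull rotor@1, Bearing swap@4.
Load per shift: shift 1: 9, shift 2: 5, shift 3: 5, shift 4: 3, shift 5: 3, shift 6: 1, shift 7: 1, shift 8: 0, shift 9: 0, shift 10: 0.
Peak is 9.

9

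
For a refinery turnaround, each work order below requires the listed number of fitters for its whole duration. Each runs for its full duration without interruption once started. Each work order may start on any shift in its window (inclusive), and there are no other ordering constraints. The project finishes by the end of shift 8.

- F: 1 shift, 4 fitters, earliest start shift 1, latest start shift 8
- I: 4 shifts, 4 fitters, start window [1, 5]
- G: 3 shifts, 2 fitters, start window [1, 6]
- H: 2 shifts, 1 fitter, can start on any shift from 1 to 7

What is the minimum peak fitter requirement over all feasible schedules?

4

Early-start (F@1, I@1, G@1, H@1) gives peak 11: s1:11  s2:7  s3:6  s4:4  s5:0  s6:0  s7:0  s8:0.
Shift I→2, G→6, H→6.
Schedule F@1, I@2, G@6, H@6: s1:4  s2:4  s3:4  s4:4  s5:4  s6:3  s7:3  s8:2 — peak 4.
Total fitter-shifts = 28 over 8 shifts ⇒ peak ≥ ⌈28/8⌉ = 4, so 4 is optimal.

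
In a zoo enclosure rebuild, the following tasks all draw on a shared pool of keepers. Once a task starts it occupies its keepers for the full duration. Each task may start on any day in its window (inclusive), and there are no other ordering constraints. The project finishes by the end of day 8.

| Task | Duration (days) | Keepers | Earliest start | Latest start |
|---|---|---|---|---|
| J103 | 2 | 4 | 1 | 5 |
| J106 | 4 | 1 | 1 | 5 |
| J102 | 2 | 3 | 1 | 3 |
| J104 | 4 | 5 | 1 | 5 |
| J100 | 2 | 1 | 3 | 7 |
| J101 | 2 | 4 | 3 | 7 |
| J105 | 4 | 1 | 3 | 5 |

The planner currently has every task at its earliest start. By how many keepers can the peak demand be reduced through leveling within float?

6

Early-start peak: d1:13  d2:13  d3:12  d4:12  d5:1  d6:1  d7:0  d8:0 ⇒ 13.
Leveled (J103@1, J106@3, J102@1, J104@3, J100@3, J101@7, J105@5): d1:7  d2:7  d3:7  d4:7  d5:7  d6:7  d7:5  d8:5 ⇒ 7.
Reduction 13 − 7 = 6.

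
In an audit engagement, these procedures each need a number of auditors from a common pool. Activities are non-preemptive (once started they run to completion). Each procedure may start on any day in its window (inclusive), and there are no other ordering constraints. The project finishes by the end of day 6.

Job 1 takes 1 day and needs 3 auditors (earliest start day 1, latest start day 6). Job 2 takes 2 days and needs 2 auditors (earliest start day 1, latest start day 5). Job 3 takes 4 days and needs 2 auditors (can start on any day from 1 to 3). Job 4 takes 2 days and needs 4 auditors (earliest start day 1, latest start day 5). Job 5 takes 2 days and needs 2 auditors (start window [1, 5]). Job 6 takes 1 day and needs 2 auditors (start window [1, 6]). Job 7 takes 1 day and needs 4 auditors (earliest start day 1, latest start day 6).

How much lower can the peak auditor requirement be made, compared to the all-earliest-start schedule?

13

Early-start peak: d1:19  d2:10  d3:2  d4:2  d5:0  d6:0 ⇒ 19.
Leveled (Job 1@1, Job 2@1, Job 3@2, Job 4@3, Job 5@5, Job 6@2, Job 7@6): d1:5  d2:6  d3:6  d4:6  d5:4  d6:6 ⇒ 6.
Reduction 19 − 6 = 13.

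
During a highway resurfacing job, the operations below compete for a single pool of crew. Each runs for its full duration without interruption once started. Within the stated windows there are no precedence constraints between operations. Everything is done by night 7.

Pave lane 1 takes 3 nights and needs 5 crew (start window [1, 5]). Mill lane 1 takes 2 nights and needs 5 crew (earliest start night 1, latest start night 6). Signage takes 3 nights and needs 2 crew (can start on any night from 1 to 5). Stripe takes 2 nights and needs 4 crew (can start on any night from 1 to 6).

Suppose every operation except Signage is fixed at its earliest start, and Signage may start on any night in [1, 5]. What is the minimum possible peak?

Signage@1: n1:16  n2:16  n3:7  n4:0  n5:0  n6:0  n7:0 → peak 16
Signage@2: n1:14  n2:16  n3:7  n4:2  n5:0  n6:0  n7:0 → peak 16
Signage@3: n1:14  n2:14  n3:7  n4:2  n5:2  n6:0  n7:0 → peak 14
Signage@4: n1:14  n2:14  n3:5  n4:2  n5:2  n6:2  n7:0 → peak 14
Signage@5: n1:14  n2:14  n3:5  n4:0  n5:2  n6:2  n7:2 → peak 14
Best is Signage@3, peak 14.

14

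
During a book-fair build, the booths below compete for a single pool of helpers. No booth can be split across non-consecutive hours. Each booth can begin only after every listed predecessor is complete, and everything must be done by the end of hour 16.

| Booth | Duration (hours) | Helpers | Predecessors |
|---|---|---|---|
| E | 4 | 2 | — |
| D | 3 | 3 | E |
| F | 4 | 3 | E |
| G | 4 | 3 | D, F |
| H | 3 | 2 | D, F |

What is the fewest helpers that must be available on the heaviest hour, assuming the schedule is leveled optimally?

Early-start (E@1, D@5, F@5, G@9, H@9) gives peak 6: h1:2  h2:2  h3:2  h4:2  h5:6  h6:6  h7:6  h8:3  h9:5  h10:5  h11:5  h12:3  h13:0  h14:0  h15:0  h16:0.
Shift F→8, G→12, H→12.
Schedule E@1, D@5, F@8, G@12, H@12: h1:2  h2:2  h3:2  h4:2  h5:3  h6:3  h7:3  h8:3  h9:3  h10:3  h11:3  h12:5  h13:5  h14:5  h15:3  h16:0 — peak 5.

5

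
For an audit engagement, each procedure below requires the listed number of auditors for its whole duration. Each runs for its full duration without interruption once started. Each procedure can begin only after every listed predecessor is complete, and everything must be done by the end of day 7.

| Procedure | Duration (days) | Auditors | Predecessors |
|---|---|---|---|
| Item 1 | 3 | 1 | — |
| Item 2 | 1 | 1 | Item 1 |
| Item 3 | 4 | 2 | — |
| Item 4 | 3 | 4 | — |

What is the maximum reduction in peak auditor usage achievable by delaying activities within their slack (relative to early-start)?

3

Early-start peak: d1:7  d2:7  d3:7  d4:3  d5:0  d6:0  d7:0 ⇒ 7.
Leveled (Item 1@1, Item 2@4, Item 3@1, Item 4@5): d1:3  d2:3  d3:3  d4:3  d5:4  d6:4  d7:4 ⇒ 4.
Reduction 7 − 4 = 3.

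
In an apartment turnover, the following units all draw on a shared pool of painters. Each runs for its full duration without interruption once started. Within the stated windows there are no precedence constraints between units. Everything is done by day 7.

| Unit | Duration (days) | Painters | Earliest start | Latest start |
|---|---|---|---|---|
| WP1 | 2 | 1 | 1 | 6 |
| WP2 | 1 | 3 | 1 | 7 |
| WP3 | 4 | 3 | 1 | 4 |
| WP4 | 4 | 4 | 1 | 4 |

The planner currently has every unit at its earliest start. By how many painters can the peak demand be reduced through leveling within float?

4

Early-start peak: d1:11  d2:8  d3:7  d4:7  d5:0  d6:0  d7:0 ⇒ 11.
Leveled (WP1@1, WP2@1, WP3@1, WP4@3): d1:7  d2:4  d3:7  d4:7  d5:4  d6:4  d7:0 ⇒ 7.
Reduction 11 − 7 = 4.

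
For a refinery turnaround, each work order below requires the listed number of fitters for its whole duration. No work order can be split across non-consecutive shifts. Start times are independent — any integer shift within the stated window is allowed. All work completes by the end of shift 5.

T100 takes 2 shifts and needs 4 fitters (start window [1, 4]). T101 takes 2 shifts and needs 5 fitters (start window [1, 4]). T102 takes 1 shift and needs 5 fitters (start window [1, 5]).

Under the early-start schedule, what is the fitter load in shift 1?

At early start, shift 1 has: T100, T101, T102.
Demand: 4 + 5 + 5 = 14.

14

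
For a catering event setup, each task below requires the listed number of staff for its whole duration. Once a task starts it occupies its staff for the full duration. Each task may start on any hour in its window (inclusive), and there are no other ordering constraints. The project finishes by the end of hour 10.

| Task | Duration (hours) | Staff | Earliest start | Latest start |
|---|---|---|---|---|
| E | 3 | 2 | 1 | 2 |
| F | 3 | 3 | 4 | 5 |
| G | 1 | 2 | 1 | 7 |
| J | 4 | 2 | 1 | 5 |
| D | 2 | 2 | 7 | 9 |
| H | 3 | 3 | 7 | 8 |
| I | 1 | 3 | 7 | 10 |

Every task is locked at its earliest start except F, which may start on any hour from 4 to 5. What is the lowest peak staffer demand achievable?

F@4: h1:6  h2:4  h3:4  h4:5  h5:3  h6:3  h7:8  h8:5  h9:3  h10:0 → peak 8
F@5: h1:6  h2:4  h3:4  h4:2  h5:3  h6:3  h7:11  h8:5  h9:3  h10:0 → peak 11
Best is F@4, peak 8.

8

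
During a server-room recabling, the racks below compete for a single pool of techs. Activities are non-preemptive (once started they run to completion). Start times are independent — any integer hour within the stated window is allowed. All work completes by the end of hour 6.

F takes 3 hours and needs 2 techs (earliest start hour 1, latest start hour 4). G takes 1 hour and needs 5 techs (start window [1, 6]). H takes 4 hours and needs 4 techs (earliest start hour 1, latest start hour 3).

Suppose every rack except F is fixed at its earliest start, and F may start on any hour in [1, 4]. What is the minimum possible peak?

9

F@1: h1:11  h2:6  h3:6  h4:4  h5:0  h6:0 → peak 11
F@2: h1:9  h2:6  h3:6  h4:6  h5:0  h6:0 → peak 9
F@3: h1:9  h2:4  h3:6  h4:6  h5:2  h6:0 → peak 9
F@4: h1:9  h2:4  h3:4  h4:6  h5:2  h6:2 → peak 9
Best is F@2, peak 9.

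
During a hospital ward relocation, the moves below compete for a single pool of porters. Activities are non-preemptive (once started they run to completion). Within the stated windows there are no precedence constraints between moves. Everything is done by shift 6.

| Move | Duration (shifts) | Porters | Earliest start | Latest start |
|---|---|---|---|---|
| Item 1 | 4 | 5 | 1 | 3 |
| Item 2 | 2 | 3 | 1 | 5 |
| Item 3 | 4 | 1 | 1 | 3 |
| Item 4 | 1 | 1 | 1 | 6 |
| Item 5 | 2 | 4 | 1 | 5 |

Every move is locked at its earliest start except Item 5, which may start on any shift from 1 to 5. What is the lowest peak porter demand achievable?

10

Item 5@1: s1:14  s2:13  s3:6  s4:6  s5:0  s6:0 → peak 14
Item 5@2: s1:10  s2:13  s3:10  s4:6  s5:0  s6:0 → peak 13
Item 5@3: s1:10  s2:9  s3:10  s4:10  s5:0  s6:0 → peak 10
Item 5@4: s1:10  s2:9  s3:6  s4:10  s5:4  s6:0 → peak 10
Item 5@5: s1:10  s2:9  s3:6  s4:6  s5:4  s6:4 → peak 10
Best is Item 5@3, peak 10.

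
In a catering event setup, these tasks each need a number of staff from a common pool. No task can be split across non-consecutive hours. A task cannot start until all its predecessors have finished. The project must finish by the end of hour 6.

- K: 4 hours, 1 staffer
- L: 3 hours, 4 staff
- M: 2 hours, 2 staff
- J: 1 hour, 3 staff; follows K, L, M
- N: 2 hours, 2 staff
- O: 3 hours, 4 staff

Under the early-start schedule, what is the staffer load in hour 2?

At early start, hour 2 has: K, L, M, N, O.
Demand: 1 + 4 + 2 + 2 + 4 = 13.

13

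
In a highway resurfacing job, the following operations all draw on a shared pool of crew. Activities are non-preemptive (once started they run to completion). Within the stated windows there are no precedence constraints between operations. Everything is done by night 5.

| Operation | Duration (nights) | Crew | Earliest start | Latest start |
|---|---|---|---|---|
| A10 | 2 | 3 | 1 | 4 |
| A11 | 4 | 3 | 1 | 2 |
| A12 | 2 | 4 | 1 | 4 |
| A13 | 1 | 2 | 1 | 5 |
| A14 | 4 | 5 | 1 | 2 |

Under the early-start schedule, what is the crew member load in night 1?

17

At early start, night 1 has: A10, A11, A12, A13, A14.
Demand: 3 + 3 + 4 + 2 + 5 = 17.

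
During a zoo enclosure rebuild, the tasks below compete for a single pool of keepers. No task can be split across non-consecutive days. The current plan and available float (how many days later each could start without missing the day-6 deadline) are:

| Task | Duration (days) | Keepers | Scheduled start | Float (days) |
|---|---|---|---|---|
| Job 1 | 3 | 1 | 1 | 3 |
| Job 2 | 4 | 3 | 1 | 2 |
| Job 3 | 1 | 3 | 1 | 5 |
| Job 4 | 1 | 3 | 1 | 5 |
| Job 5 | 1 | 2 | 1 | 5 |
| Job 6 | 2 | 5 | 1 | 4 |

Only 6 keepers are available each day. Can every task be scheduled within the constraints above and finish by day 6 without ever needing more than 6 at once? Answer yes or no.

yes

Schedule Job 1@1, Job 2@3, Job 3@4, Job 4@5, Job 5@3, Job 6@1: d1:6  d2:6  d3:6  d4:6  d5:6  d6:3 — peak 6 ≤ 6.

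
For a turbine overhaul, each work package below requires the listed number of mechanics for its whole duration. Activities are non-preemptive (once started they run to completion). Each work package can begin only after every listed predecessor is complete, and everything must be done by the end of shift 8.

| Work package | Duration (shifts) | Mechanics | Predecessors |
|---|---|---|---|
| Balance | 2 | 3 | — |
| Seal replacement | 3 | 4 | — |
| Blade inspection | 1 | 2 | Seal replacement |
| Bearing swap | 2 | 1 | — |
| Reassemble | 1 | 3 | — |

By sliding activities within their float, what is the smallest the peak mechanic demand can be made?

4

Early-start (Balance@1, Seal replacement@1, Blade inspection@4, Bearing swap@1, Reassemble@1) gives peak 11: s1:11  s2:8  s3:4  s4:2  s5:0  s6:0  s7:0  s8:0.
Shift Seal replacement→3, Blade inspection→6, Reassemble→7.
Schedule Balance@1, Seal replacement@3, Blade inspection@6, Bearing swap@1, Reassemble@7: s1:4  s2:4  s3:4  s4:4  s5:4  s6:2  s7:3  s8:0 — peak 4.
Total mechanic-shifts = 25 over 8 shifts ⇒ peak ≥ ⌈25/8⌉ = 4, so 4 is optimal.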